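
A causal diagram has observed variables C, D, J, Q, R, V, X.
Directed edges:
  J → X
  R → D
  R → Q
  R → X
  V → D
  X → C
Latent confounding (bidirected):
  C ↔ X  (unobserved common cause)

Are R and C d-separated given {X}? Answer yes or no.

Bayes-Ball from R | {X} reaches {C,D,J,Q}.
C ∈ reach(R|{X}) ⇒ R ⊥̸ C | {X}.

No — R and C are d-connected given {X}.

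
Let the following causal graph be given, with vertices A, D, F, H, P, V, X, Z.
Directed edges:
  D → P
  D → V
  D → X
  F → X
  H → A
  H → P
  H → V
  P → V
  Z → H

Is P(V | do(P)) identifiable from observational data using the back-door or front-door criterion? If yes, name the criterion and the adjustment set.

desc(P)\{P}={V}; candidates ⊆ {A,D,F,H,X,Z}.
size 0: {}; under {} P still reaches {A,D,H,V,X,Z} ∋ V.
size 1: {A}, {D}, {F} …(+3); under {A} P still reaches {D,H,V,X,Z} ∋ V.
{D,H}: P⊥V given {D,H} in G with P→· removed — back-door holds.
P(V|do(P)) = Σ_{D,H} P(V|P,D,H)·P(D,H).

P(V|do(P)): backdoor, adjust for {D, H}.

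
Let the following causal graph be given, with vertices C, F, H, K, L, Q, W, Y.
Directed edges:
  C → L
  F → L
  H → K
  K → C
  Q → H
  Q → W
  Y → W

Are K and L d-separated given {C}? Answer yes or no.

Yes — K ⊥ L | {C}.

Bayes-Ball from K | {C} reaches {H,Q,W}.
L ∉ reach(K|{C}) ⇒ K ⊥ L | {C}.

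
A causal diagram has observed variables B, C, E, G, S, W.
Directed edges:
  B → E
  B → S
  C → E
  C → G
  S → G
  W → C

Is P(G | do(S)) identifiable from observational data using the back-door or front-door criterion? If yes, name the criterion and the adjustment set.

P(G|do(S)): backdoor, adjust for ∅.

desc(S)\{S}={G}; candidates ⊆ {B,C,E,W}.
∅: S⊥G given ∅ in G with S→· removed — back-door holds.
P(G|do(S)) = P(G|S) — no adjustment needed.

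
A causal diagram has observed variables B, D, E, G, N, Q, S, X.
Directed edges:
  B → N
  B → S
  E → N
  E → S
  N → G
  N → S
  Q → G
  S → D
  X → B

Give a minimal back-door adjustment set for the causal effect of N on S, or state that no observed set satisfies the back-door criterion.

desc(N)\{N}={D,G,S}; candidates ⊆ {B,E,Q,X}.
size 0: {}; under {} N still reaches {B,D,E,S,X} ∋ S.
size 1: {B}, {E}, {Q} …(+1); under {B} N still reaches {D,E,S} ∋ S.
{B,E}: N⊥S given {B,E} in G with N→· removed — back-door holds.

N→S: minimal back-door set {B, E}.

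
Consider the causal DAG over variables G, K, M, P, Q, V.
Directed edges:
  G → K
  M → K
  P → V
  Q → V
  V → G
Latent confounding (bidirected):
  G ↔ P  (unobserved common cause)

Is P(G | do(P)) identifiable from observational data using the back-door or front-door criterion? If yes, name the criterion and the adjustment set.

desc(P)\{P}={G,K,V}; candidates ⊆ {M,Q}.
P↔G: latent back-door arc(s) into P.
size 0: {}; under {} P still reaches {G,K} ∋ G.
size 1: {M}, {Q}; under {M} P still reaches {G,K} ∋ G.
size 2: {M,Q}; under {M,Q} P still reaches {G,K} ∋ G.
P↔G cannot be blocked by any observed set — no back-door set.
{V}: (i) intercepts every directed P→G path; (ii) no back-door P→{V}; (iii) {P} blocks every back-door {V}→G. Front-door holds.
P(G|do(P)) = Σ_{V} P(V|P) Σ_{P'} P(G|V,P')P(P').

P(G|do(P)): frontdoor, adjust for {V}.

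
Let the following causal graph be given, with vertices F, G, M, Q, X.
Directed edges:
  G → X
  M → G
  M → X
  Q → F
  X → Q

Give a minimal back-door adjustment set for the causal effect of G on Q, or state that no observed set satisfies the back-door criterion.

G→Q: minimal back-door set {M}.

desc(G)\{G}={F,Q,X}; candidates ⊆ {M}.
size 0: {}; under {} G still reaches {F,M,Q,X} ∋ Q.
{M}: G⊥Q given {M} in G with G→· removed — back-door holds.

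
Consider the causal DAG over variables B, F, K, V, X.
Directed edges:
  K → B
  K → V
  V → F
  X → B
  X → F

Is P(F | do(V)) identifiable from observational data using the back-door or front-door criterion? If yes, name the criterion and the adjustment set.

P(F|do(V)): backdoor, adjust for ∅.

desc(V)\{V}={F}; candidates ⊆ {B,K,X}.
∅: V⊥F given ∅ in G with V→· removed — back-door holds.
P(F|do(V)) = P(F|V) — no adjustment needed.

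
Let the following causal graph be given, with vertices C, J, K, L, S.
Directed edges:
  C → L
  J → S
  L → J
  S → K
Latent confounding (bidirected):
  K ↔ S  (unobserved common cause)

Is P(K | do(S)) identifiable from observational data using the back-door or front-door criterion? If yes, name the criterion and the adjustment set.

desc(S)\{S}={K}; candidates ⊆ {C,J,L}.
S↔K: latent back-door arc(s) into S.
size 0: {}; under {} S still reaches {C,J,K,L} ∋ K.
size 1: {C}, {J}, {L}; under {C} S still reaches {J,K,L} ∋ K.
size 2: {C,J}, {C,L}, {J,L}; under {C,J} S still reaches {K} ∋ K.
S↔K cannot be blocked by any observed set — no back-door set.
No mediator lies on a directed S→…→K path.
Neither criterion identifies P(K|do(S)) in this graph.

P(K|do(S)): not identifiable (no BD/FD set).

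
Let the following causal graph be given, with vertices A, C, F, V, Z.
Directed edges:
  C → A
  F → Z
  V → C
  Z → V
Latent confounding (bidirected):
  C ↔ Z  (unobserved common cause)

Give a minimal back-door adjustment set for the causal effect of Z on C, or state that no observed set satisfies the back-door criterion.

Z→C: no observed back-door set.

desc(Z)\{Z}={A,C,V}; candidates ⊆ {F}.
Z↔C: latent back-door arc(s) into Z.
size 0: {}; under {} Z still reaches {A,C,F} ∋ C.
size 1: {F}; under {F} Z still reaches {A,C} ∋ C.
Z↔C cannot be blocked by any observed set — no back-door set.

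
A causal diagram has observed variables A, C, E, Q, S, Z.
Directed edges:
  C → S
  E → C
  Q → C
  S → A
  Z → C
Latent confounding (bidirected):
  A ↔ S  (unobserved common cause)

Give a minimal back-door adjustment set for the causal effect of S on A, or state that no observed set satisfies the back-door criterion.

S→A: no observed back-door set.

desc(S)\{S}={A}; candidates ⊆ {C,E,Q,Z}.
S↔A: latent back-door arc(s) into S.
size 0: {}; under {} S still reaches {A,C,E,Q,Z} ∋ A.
size 1: {C}, {E}, {Q} …(+1); under {C} S still reaches {A} ∋ A.
size 2: {C,E}, {C,Q}, {C,Z} …(+3); under {C,E} S still reaches {A} ∋ A.
S↔A cannot be blocked by any observed set — no back-door set.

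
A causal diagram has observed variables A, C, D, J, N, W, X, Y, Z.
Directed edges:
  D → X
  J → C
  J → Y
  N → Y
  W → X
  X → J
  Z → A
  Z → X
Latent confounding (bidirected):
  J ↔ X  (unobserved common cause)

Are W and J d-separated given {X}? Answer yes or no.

No — W and J are d-connected given {X}.

Bayes-Ball from W | {X} reaches {A,C,D,J,Y,Z}.
J ∈ reach(W|{X}) ⇒ W ⊥̸ J | {X}.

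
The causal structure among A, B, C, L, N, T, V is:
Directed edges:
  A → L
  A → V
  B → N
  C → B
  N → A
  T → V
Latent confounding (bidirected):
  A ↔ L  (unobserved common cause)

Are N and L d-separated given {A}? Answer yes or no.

No — N and L are d-connected given {A}.

Bayes-Ball from N | {A} reaches {B,C,L}.
L ∈ reach(N|{A}) ⇒ N ⊥̸ L | {A}.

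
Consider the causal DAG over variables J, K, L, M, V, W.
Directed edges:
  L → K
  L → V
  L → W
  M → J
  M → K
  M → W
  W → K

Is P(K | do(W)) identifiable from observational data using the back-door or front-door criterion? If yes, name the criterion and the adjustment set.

desc(W)\{W}={K}; candidates ⊆ {J,L,M,V}.
size 0: {}; under {} W still reaches {J,K,L,M,V} ∋ K.
size 1: {J}, {L}, {M} …(+1); under {J} W still reaches {K,L,M,V} ∋ K.
{L,M}: W⊥K given {L,M} in G with W→· removed — back-door holds.
P(K|do(W)) = Σ_{L,M} P(K|W,L,M)·P(L,M).

P(K|do(W)): backdoor, adjust for {L, M}.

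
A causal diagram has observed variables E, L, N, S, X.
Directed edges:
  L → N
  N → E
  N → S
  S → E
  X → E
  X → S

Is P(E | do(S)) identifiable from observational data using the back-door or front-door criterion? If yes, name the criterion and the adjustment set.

P(E|do(S)): backdoor, adjust for {N, X}.

desc(S)\{S}={E}; candidates ⊆ {L,N,X}.
size 0: {}; under {} S still reaches {E,L,N,X} ∋ E.
size 1: {L}, {N}, {X}; under {L} S still reaches {E,N,X} ∋ E.
{N,X}: S⊥E given {N,X} in G with S→· removed — back-door holds.
P(E|do(S)) = Σ_{N,X} P(E|S,N,X)·P(N,X).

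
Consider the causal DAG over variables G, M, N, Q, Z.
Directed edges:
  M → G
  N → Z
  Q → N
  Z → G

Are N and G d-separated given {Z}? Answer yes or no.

Bayes-Ball from N | {Z} reaches {Q}.
G ∉ reach(N|{Z}) ⇒ N ⊥ G | {Z}.

Yes — N ⊥ G | {Z}.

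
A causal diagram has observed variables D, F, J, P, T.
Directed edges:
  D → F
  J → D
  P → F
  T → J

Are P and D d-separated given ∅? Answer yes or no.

Yes — P ⊥ D | ∅.

Bayes-Ball from P | ∅ reaches {F}.
D ∉ reach(P|∅) ⇒ P ⊥ D | ∅.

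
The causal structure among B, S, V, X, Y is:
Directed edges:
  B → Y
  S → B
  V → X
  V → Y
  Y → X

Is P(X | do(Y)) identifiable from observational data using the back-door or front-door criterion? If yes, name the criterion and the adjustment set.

P(X|do(Y)): backdoor, adjust for {V}.

desc(Y)\{Y}={X}; candidates ⊆ {B,S,V}.
size 0: {}; under {} Y still reaches {B,S,V,X} ∋ X.
{V}: Y⊥X given {V} in G with Y→· removed — back-door holds.
P(X|do(Y)) = Σ_{V} P(X|Y,V)·P(V).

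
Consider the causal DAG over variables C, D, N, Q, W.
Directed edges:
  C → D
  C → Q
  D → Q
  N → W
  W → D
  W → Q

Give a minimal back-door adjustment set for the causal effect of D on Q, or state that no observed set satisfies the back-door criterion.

desc(D)\{D}={Q}; candidates ⊆ {C,N,W}.
size 0: {}; under {} D still reaches {C,N,Q,W} ∋ Q.
size 1: {C}, {N}, {W}; under {C} D still reaches {N,Q,W} ∋ Q.
{C,W}: D⊥Q given {C,W} in G with D→· removed — back-door holds.

D→Q: minimal back-door set {C, W}.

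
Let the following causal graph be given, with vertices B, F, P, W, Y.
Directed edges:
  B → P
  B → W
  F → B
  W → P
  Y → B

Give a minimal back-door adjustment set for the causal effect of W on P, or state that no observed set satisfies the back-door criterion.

desc(W)\{W}={P}; candidates ⊆ {B,F,Y}.
size 0: {}; under {} W still reaches {B,F,P,Y} ∋ P.
{B}: W⊥P given {B} in G with W→· removed — back-door holds.

W→P: minimal back-door set {B}.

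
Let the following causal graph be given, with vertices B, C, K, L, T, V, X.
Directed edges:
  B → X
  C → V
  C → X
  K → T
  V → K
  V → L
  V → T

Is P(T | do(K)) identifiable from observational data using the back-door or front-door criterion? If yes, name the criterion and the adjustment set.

desc(K)\{K}={T}; candidates ⊆ {B,C,L,V,X}.
size 0: {}; under {} K still reaches {C,L,T,V,X} ∋ T.
{V}: K⊥T given {V} in G with K→· removed — back-door holds.
P(T|do(K)) = Σ_{V} P(T|K,V)·P(V).

P(T|do(K)): backdoor, adjust for {V}.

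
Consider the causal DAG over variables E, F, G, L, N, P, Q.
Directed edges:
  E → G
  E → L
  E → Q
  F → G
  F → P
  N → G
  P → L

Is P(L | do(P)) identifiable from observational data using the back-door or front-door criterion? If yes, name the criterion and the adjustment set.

P(L|do(P)): backdoor, adjust for ∅.

desc(P)\{P}={L}; candidates ⊆ {E,F,G,N,Q}.
∅: P⊥L given ∅ in G with P→· removed — back-door holds.
P(L|do(P)) = P(L|P) — no adjustment needed.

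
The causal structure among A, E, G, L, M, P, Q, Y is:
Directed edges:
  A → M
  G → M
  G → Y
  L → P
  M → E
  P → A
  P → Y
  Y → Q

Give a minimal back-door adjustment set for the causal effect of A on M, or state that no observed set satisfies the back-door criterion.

desc(A)\{A}={E,M}; candidates ⊆ {G,L,P,Q,Y}.
∅: A⊥M given ∅ in G with A→· removed — back-door holds.

A→M: minimal back-door set ∅.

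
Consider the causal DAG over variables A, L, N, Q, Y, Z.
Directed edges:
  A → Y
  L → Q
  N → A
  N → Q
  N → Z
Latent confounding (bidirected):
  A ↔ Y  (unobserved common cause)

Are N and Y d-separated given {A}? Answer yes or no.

No — N and Y are d-connected given {A}.

Bayes-Ball from N | {A} reaches {Q,Y,Z}.
Y ∈ reach(N|{A}) ⇒ N ⊥̸ Y | {A}.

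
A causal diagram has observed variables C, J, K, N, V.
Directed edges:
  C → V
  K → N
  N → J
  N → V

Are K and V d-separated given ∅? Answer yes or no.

Bayes-Ball from K | ∅ reaches {J,N,V}.
V ∈ reach(K|∅) ⇒ K ⊥̸ V | ∅.

No — K and V are d-connected given ∅.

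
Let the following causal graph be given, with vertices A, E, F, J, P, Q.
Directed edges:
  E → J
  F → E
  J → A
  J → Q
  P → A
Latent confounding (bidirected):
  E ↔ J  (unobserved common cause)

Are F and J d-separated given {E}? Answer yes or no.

No — F and J are d-connected given {E}.

Bayes-Ball from F | {E} reaches {A,J,Q}.
J ∈ reach(F|{E}) ⇒ F ⊥̸ J | {E}.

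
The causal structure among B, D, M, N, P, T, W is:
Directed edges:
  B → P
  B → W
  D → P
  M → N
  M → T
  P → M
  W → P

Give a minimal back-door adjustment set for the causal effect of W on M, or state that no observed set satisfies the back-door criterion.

W→M: minimal back-door set {B}.

desc(W)\{W}={M,N,P,T}; candidates ⊆ {B,D}.
size 0: {}; under {} W still reaches {B,M,N,P,T} ∋ M.
{B}: W⊥M given {B} in G with W→· removed — back-door holds.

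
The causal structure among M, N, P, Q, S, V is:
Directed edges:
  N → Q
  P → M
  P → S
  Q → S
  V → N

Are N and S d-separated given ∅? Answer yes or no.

Bayes-Ball from N | ∅ reaches {Q,S,V}.
S ∈ reach(N|∅) ⇒ N ⊥̸ S | ∅.

No — N and S are d-connected given ∅.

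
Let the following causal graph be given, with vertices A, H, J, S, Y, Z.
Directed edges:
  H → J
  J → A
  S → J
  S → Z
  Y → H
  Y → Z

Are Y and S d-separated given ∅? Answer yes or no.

Bayes-Ball from Y | ∅ reaches {A,H,J,Z}.
S ∉ reach(Y|∅) ⇒ Y ⊥ S | ∅.

Yes — Y ⊥ S | ∅.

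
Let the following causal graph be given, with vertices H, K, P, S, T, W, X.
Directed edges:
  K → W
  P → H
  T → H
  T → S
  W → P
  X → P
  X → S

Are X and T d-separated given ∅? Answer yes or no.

Bayes-Ball from X | ∅ reaches {H,P,S}.
T ∉ reach(X|∅) ⇒ X ⊥ T | ∅.

Yes — X ⊥ T | ∅.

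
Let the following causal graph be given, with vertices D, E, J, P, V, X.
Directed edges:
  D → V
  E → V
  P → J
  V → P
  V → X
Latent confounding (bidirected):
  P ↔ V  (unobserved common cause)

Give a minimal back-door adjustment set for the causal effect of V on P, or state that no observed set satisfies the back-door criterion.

desc(V)\{V}={J,P,X}; candidates ⊆ {D,E}.
V↔P: latent back-door arc(s) into V.
size 0: {}; under {} V still reaches {D,E,J,P} ∋ P.
size 1: {D}, {E}; under {D} V still reaches {E,J,P} ∋ P.
size 2: {D,E}; under {D,E} V still reaches {J,P} ∋ P.
V↔P cannot be blocked by any observed set — no back-door set.

V→P: no observed back-door set.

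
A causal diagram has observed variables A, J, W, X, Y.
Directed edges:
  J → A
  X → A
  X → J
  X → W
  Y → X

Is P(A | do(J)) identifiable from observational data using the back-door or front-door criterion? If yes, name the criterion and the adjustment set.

P(A|do(J)): backdoor, adjust for {X}.

desc(J)\{J}={A}; candidates ⊆ {W,X,Y}.
size 0: {}; under {} J still reaches {A,W,X,Y} ∋ A.
{X}: J⊥A given {X} in G with J→· removed — back-door holds.
P(A|do(J)) = Σ_{X} P(A|J,X)·P(X).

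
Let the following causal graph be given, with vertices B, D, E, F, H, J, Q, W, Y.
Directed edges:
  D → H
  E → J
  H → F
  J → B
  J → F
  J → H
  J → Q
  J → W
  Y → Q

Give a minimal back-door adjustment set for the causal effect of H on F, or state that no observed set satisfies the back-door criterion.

H→F: minimal back-door set {J}.

desc(H)\{H}={F}; candidates ⊆ {B,D,E,J,Q,W,Y}.
size 0: {}; under {} H still reaches {B,D,E,F,J,Q,W} ∋ F.
{J}: H⊥F given {J} in G with H→· removed — back-door holds.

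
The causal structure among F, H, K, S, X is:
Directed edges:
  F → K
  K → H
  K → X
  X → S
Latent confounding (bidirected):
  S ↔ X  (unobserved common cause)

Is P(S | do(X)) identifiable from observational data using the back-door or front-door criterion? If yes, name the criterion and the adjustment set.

P(S|do(X)): not identifiable (no BD/FD set).

desc(X)\{X}={S}; candidates ⊆ {F,H,K}.
X↔S: latent back-door arc(s) into X.
size 0: {}; under {} X still reaches {F,H,K,S} ∋ S.
size 1: {F}, {H}, {K}; under {F} X still reaches {H,K,S} ∋ S.
size 2: {F,H}, {F,K}, {H,K}; under {F,H} X still reaches {K,S} ∋ S.
X↔S cannot be blocked by any observed set — no back-door set.
No mediator lies on a directed X→…→S path.
Neither criterion identifies P(S|do(X)) in this graph.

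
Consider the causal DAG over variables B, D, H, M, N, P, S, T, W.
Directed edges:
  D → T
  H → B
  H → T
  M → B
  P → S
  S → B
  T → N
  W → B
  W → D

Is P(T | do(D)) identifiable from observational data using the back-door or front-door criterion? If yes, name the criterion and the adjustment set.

P(T|do(D)): backdoor, adjust for ∅.

desc(D)\{D}={N,T}; candidates ⊆ {B,H,M,P,S,W}.
∅: D⊥T given ∅ in G with D→· removed — back-door holds.
P(T|do(D)) = P(T|D) — no adjustment needed.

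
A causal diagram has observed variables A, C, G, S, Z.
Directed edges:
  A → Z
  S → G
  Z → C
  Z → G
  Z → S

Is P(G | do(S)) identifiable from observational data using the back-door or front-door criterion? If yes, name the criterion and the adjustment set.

P(G|do(S)): backdoor, adjust for {Z}.

desc(S)\{S}={G}; candidates ⊆ {A,C,Z}.
size 0: {}; under {} S still reaches {A,C,G,Z} ∋ G.
{Z}: S⊥G given {Z} in G with S→· removed — back-door holds.
P(G|do(S)) = Σ_{Z} P(G|S,Z)·P(Z).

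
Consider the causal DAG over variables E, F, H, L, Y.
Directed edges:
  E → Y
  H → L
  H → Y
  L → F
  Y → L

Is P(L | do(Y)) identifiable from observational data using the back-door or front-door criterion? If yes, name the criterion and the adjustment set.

desc(Y)\{Y}={F,L}; candidates ⊆ {E,H}.
size 0: {}; under {} Y still reaches {E,F,H,L} ∋ L.
{H}: Y⊥L given {H} in G with Y→· removed — back-door holds.
P(L|do(Y)) = Σ_{H} P(L|Y,H)·P(H).

P(L|do(Y)): backdoor, adjust for {H}.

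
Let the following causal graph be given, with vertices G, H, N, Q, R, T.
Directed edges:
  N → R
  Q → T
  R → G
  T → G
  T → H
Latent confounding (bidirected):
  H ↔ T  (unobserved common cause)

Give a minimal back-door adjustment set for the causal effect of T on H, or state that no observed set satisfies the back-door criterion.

T→H: no observed back-door set.

desc(T)\{T}={G,H}; candidates ⊆ {N,Q,R}.
T↔H: latent back-door arc(s) into T.
size 0: {}; under {} T still reaches {H,Q} ∋ H.
size 1: {N}, {Q}, {R}; under {N} T still reaches {H,Q} ∋ H.
size 2: {N,Q}, {N,R}, {Q,R}; under {N,Q} T still reaches {H} ∋ H.
T↔H cannot be blocked by any observed set — no back-door set.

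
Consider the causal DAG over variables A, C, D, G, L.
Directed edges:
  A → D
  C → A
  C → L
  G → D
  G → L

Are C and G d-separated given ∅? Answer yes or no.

Yes — C ⊥ G | ∅.

Bayes-Ball from C | ∅ reaches {A,D,L}.
G ∉ reach(C|∅) ⇒ C ⊥ G | ∅.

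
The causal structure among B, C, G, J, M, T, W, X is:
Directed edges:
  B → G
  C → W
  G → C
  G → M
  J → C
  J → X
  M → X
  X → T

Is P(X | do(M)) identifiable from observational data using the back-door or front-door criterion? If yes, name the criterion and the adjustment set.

P(X|do(M)): backdoor, adjust for ∅.

desc(M)\{M}={T,X}; candidates ⊆ {B,C,G,J,W}.
∅: M⊥X given ∅ in G with M→· removed — back-door holds.
P(X|do(M)) = P(X|M) — no adjustment needed.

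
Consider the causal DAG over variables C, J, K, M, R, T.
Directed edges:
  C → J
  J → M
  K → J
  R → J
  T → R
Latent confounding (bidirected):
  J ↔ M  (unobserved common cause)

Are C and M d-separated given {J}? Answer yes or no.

No — C and M are d-connected given {J}.

Bayes-Ball from C | {J} reaches {K,M,R,T}.
M ∈ reach(C|{J}) ⇒ C ⊥̸ M | {J}.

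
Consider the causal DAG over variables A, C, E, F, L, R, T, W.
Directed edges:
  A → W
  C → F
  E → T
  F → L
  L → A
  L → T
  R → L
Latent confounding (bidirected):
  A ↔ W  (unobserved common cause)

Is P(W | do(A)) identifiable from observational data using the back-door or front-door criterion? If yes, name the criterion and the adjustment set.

desc(A)\{A}={W}; candidates ⊆ {C,E,F,L,R,T}.
A↔W: latent back-door arc(s) into A.
size 0: {}; under {} A still reaches {C,F,L,R,T,W} ∋ W.
size 1: {C}, {E}, {F} …(+3); under {C} A still reaches {F,L,R,T,W} ∋ W.
size 2: {C,E}, {C,F}, {C,L} …(+12); under {C,E} A still reaches {F,L,R,T,W} ∋ W.
A↔W cannot be blocked by any observed set — no back-door set.
No mediator lies on a directed A→…→W path.
Neither criterion identifies P(W|do(A)) in this graph.

P(W|do(A)): not identifiable (no BD/FD set).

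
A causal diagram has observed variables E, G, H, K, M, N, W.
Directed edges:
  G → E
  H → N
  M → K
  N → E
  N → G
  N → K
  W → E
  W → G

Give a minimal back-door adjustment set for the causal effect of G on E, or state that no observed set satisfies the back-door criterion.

desc(G)\{G}={E}; candidates ⊆ {H,K,M,N,W}.
size 0: {}; under {} G still reaches {E,H,K,N,W} ∋ E.
size 1: {H}, {K}, {M} …(+2); under {H} G still reaches {E,K,N,W} ∋ E.
{N,W}: G⊥E given {N,W} in G with G→· removed — back-door holds.

G→E: minimal back-door set {N, W}.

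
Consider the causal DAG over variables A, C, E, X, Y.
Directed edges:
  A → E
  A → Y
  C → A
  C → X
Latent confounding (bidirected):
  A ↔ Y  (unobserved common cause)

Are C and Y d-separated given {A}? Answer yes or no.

Bayes-Ball from C | {A} reaches {X,Y}.
Y ∈ reach(C|{A}) ⇒ C ⊥̸ Y | {A}.

No — C and Y are d-connected given {A}.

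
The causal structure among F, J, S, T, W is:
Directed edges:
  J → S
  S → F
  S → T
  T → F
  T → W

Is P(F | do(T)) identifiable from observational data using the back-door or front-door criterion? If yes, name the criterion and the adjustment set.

P(F|do(T)): backdoor, adjust for {S}.

desc(T)\{T}={F,W}; candidates ⊆ {J,S}.
size 0: {}; under {} T still reaches {F,J,S} ∋ F.
{S}: T⊥F given {S} in G with T→· removed — back-door holds.
P(F|do(T)) = Σ_{S} P(F|T,S)·P(S).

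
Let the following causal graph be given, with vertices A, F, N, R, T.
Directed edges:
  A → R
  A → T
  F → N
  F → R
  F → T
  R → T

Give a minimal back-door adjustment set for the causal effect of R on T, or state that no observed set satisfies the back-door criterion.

R→T: minimal back-door set {A, F}.

desc(R)\{R}={T}; candidates ⊆ {A,F,N}.
size 0: {}; under {} R still reaches {A,F,N,T} ∋ T.
size 1: {A}, {F}, {N}; under {A} R still reaches {F,N,T} ∋ T.
{A,F}: R⊥T given {A,F} in G with R→· removed — back-door holds.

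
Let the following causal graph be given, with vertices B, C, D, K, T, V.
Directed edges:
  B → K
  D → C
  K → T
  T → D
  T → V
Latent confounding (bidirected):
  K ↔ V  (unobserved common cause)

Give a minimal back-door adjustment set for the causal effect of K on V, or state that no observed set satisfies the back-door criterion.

K→V: no observed back-door set.

desc(K)\{K}={C,D,T,V}; candidates ⊆ {B}.
K↔V: latent back-door arc(s) into K.
size 0: {}; under {} K still reaches {B,V} ∋ V.
size 1: {B}; under {B} K still reaches {V} ∋ V.
K↔V cannot be blocked by any observed set — no back-door set.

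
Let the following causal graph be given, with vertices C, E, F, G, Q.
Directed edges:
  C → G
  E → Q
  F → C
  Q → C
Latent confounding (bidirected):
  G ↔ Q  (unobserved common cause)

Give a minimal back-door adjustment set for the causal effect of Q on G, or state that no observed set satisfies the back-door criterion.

Q→G: no observed back-door set.

desc(Q)\{Q}={C,G}; candidates ⊆ {E,F}.
Q↔G: latent back-door arc(s) into Q.
size 0: {}; under {} Q still reaches {E,G} ∋ G.
size 1: {E}, {F}; under {E} Q still reaches {G} ∋ G.
size 2: {E,F}; under {E,F} Q still reaches {G} ∋ G.
Q↔G cannot be blocked by any observed set — no back-door set.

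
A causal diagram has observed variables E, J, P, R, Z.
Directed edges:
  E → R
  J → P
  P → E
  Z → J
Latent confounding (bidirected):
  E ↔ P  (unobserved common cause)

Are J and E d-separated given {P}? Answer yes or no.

No — J and E are d-connected given {P}.

Bayes-Ball from J | {P} reaches {E,R,Z}.
E ∈ reach(J|{P}) ⇒ J ⊥̸ E | {P}.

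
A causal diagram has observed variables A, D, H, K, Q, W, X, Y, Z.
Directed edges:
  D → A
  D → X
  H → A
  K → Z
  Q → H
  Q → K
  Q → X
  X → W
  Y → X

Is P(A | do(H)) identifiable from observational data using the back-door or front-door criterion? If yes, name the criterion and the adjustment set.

P(A|do(H)): backdoor, adjust for ∅.

desc(H)\{H}={A}; candidates ⊆ {D,K,Q,W,X,Y,Z}.
∅: H⊥A given ∅ in G with H→· removed — back-door holds.
P(A|do(H)) = P(A|H) — no adjustment needed.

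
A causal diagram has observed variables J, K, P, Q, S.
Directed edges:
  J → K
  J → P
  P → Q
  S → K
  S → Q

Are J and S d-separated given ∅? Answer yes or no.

Bayes-Ball from J | ∅ reaches {K,P,Q}.
S ∉ reach(J|∅) ⇒ J ⊥ S | ∅.

Yes — J ⊥ S | ∅.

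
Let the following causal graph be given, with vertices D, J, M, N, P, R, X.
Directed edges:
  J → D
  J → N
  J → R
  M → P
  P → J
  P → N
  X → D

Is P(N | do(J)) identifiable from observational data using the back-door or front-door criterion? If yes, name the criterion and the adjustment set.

P(N|do(J)): backdoor, adjust for {P}.

desc(J)\{J}={D,N,R}; candidates ⊆ {M,P,X}.
size 0: {}; under {} J still reaches {M,N,P} ∋ N.
{P}: J⊥N given {P} in G with J→· removed — back-door holds.
P(N|do(J)) = Σ_{P} P(N|J,P)·P(P).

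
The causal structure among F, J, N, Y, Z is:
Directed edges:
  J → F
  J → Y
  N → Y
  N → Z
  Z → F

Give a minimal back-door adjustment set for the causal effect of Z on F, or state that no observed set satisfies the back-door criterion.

desc(Z)\{Z}={F}; candidates ⊆ {J,N,Y}.
∅: Z⊥F given ∅ in G with Z→· removed — back-door holds.

Z→F: minimal back-door set ∅.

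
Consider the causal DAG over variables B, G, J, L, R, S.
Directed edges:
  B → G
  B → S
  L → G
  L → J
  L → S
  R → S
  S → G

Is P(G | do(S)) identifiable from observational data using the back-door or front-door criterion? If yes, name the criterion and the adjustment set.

desc(S)\{S}={G}; candidates ⊆ {B,J,L,R}.
size 0: {}; under {} S still reaches {B,G,J,L,R} ∋ G.
size 1: {B}, {J}, {L} …(+1); under {B} S still reaches {G,J,L,R} ∋ G.
{B,L}: S⊥G given {B,L} in G with S→· removed — back-door holds.
P(G|do(S)) = Σ_{B,L} P(G|S,B,L)·P(B,L).

P(G|do(S)): backdoor, adjust for {B, L}.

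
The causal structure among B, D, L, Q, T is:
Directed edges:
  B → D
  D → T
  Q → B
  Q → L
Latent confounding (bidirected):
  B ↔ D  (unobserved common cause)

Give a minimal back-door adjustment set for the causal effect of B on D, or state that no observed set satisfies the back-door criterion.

B→D: no observed back-door set.

desc(B)\{B}={D,T}; candidates ⊆ {L,Q}.
B↔D: latent back-door arc(s) into B.
size 0: {}; under {} B still reaches {D,L,Q,T} ∋ D.
size 1: {L}, {Q}; under {L} B still reaches {D,Q,T} ∋ D.
size 2: {L,Q}; under {L,Q} B still reaches {D,T} ∋ D.
B↔D cannot be blocked by any observed set — no back-door set.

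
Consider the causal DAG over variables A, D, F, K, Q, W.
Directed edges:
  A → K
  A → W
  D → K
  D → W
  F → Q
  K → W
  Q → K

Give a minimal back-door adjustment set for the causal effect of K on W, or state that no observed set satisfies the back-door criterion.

desc(K)\{K}={W}; candidates ⊆ {A,D,F,Q}.
size 0: {}; under {} K still reaches {A,D,F,Q,W} ∋ W.
size 1: {A}, {D}, {F} …(+1); under {A} K still reaches {D,F,Q,W} ∋ W.
{A,D}: K⊥W given {A,D} in G with K→· removed — back-door holds.

K→W: minimal back-door set {A, D}.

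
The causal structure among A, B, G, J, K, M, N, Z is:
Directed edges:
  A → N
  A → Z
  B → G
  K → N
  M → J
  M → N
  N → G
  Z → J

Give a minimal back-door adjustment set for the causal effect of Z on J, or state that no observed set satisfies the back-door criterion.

Z→J: minimal back-door set ∅.

desc(Z)\{Z}={J}; candidates ⊆ {A,B,G,K,M,N}.
∅: Z⊥J given ∅ in G with Z→· removed — back-door holds.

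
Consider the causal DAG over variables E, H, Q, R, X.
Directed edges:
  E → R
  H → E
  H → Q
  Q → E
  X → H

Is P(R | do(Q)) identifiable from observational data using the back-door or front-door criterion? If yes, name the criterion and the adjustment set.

desc(Q)\{Q}={E,R}; candidates ⊆ {H,X}.
size 0: {}; under {} Q still reaches {E,H,R,X} ∋ R.
{H}: Q⊥R given {H} in G with Q→· removed — back-door holds.
P(R|do(Q)) = Σ_{H} P(R|Q,H)·P(H).

P(R|do(Q)): backdoor, adjust for {H}.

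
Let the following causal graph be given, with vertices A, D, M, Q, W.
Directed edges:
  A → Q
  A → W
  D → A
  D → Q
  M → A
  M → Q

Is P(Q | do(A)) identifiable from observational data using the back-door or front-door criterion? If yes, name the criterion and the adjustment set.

P(Q|do(A)): backdoor, adjust for {D, M}.

desc(A)\{A}={Q,W}; candidates ⊆ {D,M}.
size 0: {}; under {} A still reaches {D,M,Q} ∋ Q.
size 1: {D}, {M}; under {D} A still reaches {M,Q} ∋ Q.
{D,M}: A⊥Q given {D,M} in G with A→· removed — back-door holds.
P(Q|do(A)) = Σ_{D,M} P(Q|A,D,M)·P(D,M).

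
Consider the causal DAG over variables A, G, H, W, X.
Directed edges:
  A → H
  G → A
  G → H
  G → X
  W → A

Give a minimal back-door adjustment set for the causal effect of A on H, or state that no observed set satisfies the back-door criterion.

A→H: minimal back-door set {G}.

desc(A)\{A}={H}; candidates ⊆ {G,W,X}.
size 0: {}; under {} A still reaches {G,H,W,X} ∋ H.
{G}: A⊥H given {G} in G with A→· removed — back-door holds.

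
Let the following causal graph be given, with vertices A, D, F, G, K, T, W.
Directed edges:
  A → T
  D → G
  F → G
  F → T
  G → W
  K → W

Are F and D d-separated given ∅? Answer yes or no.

Yes — F ⊥ D | ∅.

Bayes-Ball from F | ∅ reaches {G,T,W}.
D ∉ reach(F|∅) ⇒ F ⊥ D | ∅.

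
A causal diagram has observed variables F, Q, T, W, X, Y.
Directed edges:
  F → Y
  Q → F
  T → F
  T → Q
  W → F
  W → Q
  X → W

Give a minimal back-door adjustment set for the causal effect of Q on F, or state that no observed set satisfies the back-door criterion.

Q→F: minimal back-door set {T, W}.

desc(Q)\{Q}={F,Y}; candidates ⊆ {T,W,X}.
size 0: {}; under {} Q still reaches {F,T,W,X,Y} ∋ F.
size 1: {T}, {W}, {X}; under {T} Q still reaches {F,W,X,Y} ∋ F.
{T,W}: Q⊥F given {T,W} in G with Q→· removed — back-door holds.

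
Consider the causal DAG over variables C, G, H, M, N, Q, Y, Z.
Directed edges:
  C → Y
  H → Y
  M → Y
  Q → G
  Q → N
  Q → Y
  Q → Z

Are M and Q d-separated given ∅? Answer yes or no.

Bayes-Ball from M | ∅ reaches {Y}.
Q ∉ reach(M|∅) ⇒ M ⊥ Q | ∅.

Yes — M ⊥ Q | ∅.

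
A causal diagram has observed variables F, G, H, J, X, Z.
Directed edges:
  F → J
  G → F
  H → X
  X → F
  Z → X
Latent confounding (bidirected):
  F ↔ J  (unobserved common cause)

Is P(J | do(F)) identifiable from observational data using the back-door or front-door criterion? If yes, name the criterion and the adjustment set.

P(J|do(F)): not identifiable (no BD/FD set).

desc(F)\{F}={J}; candidates ⊆ {G,H,X,Z}.
F↔J: latent back-door arc(s) into F.
size 0: {}; under {} F still reaches {G,H,J,X,Z} ∋ J.
size 1: {G}, {H}, {X} …(+1); under {G} F still reaches {H,J,X,Z} ∋ J.
size 2: {G,H}, {G,X}, {G,Z} …(+3); under {G,H} F still reaches {J,X,Z} ∋ J.
F↔J cannot be blocked by any observed set — no back-door set.
No mediator lies on a directed F→…→J path.
Neither criterion identifies P(J|do(F)) in this graph.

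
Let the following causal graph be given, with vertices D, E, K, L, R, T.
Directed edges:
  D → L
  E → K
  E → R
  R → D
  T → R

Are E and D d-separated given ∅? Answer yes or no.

Bayes-Ball from E | ∅ reaches {D,K,L,R}.
D ∈ reach(E|∅) ⇒ E ⊥̸ D | ∅.

No — E and D are d-connected given ∅.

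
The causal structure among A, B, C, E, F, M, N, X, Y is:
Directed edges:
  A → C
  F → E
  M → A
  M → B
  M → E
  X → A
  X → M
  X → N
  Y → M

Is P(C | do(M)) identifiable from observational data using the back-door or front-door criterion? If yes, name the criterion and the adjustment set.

desc(M)\{M}={A,B,C,E}; candidates ⊆ {F,N,X,Y}.
size 0: {}; under {} M still reaches {A,C,N,X,Y} ∋ C.
{X}: M⊥C given {X} in G with M→· removed — back-door holds.
P(C|do(M)) = Σ_{X} P(C|M,X)·P(X).

P(C|do(M)): backdoor, adjust for {X}.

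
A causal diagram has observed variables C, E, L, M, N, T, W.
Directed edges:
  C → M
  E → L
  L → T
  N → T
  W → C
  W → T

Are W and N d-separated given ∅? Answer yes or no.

Bayes-Ball from W | ∅ reaches {C,M,T}.
N ∉ reach(W|∅) ⇒ W ⊥ N | ∅.

Yes — W ⊥ N | ∅.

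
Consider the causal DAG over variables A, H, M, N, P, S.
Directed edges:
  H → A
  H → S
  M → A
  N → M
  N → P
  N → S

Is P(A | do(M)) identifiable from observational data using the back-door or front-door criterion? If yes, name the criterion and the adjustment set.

P(A|do(M)): backdoor, adjust for ∅.

desc(M)\{M}={A}; candidates ⊆ {H,N,P,S}.
∅: M⊥A given ∅ in G with M→· removed — back-door holds.
P(A|do(M)) = P(A|M) — no adjustment needed.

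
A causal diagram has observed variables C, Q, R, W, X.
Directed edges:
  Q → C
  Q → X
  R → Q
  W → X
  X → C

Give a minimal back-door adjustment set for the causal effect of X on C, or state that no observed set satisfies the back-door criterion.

X→C: minimal back-door set {Q}.

desc(X)\{X}={C}; candidates ⊆ {Q,R,W}.
size 0: {}; under {} X still reaches {C,Q,R,W} ∋ C.
{Q}: X⊥C given {Q} in G with X→· removed — back-door holds.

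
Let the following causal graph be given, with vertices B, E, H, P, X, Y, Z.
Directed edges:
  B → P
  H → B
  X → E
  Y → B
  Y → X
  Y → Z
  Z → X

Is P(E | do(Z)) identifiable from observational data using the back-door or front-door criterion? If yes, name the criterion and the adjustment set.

desc(Z)\{Z}={E,X}; candidates ⊆ {B,H,P,Y}.
size 0: {}; under {} Z still reaches {B,E,P,X,Y} ∋ E.
{Y}: Z⊥E given {Y} in G with Z→· removed — back-door holds.
P(E|do(Z)) = Σ_{Y} P(E|Z,Y)·P(Y).

P(E|do(Z)): backdoor, adjust for {Y}.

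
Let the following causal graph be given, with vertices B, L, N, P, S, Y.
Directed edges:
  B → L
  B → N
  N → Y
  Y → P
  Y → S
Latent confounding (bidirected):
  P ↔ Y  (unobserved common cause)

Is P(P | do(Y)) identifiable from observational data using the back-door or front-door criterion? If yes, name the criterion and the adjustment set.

P(P|do(Y)): not identifiable (no BD/FD set).

desc(Y)\{Y}={P,S}; candidates ⊆ {B,L,N}.
Y↔P: latent back-door arc(s) into Y.
size 0: {}; under {} Y still reaches {B,L,N,P} ∋ P.
size 1: {B}, {L}, {N}; under {B} Y still reaches {N,P} ∋ P.
size 2: {B,L}, {B,N}, {L,N}; under {B,L} Y still reaches {N,P} ∋ P.
Y↔P cannot be blocked by any observed set — no back-door set.
No mediator lies on a directed Y→…→P path.
Neither criterion identifies P(P|do(Y)) in this graph.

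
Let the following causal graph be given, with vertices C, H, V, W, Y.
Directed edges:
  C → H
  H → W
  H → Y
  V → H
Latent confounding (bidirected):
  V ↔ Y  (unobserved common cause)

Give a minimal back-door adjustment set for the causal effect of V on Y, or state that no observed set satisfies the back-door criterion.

V→Y: no observed back-door set.

desc(V)\{V}={H,W,Y}; candidates ⊆ {C}.
V↔Y: latent back-door arc(s) into V.
size 0: {}; under {} V still reaches {Y} ∋ Y.
size 1: {C}; under {C} V still reaches {Y} ∋ Y.
V↔Y cannot be blocked by any observed set — no back-door set.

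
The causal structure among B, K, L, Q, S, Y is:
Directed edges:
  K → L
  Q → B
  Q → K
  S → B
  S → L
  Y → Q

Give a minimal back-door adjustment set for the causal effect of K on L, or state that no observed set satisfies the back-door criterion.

K→L: minimal back-door set ∅.

desc(K)\{K}={L}; candidates ⊆ {B,Q,S,Y}.
∅: K⊥L given ∅ in G with K→· removed — back-door holds.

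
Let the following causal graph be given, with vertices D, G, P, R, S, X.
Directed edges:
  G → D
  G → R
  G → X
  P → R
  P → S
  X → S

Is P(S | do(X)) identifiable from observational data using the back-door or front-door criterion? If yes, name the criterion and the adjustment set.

desc(X)\{X}={S}; candidates ⊆ {D,G,P,R}.
∅: X⊥S given ∅ in G with X→· removed — back-door holds.
P(S|do(X)) = P(S|X) — no adjustment needed.

P(S|do(X)): backdoor, adjust for ∅.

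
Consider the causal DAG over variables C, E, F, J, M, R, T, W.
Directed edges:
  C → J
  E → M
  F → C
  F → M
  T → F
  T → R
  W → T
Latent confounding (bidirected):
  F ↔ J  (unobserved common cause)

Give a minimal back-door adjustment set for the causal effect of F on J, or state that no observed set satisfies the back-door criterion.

desc(F)\{F}={C,J,M}; candidates ⊆ {E,R,T,W}.
F↔J: latent back-door arc(s) into F.
size 0: {}; under {} F still reaches {J,R,T,W} ∋ J.
size 1: {E}, {R}, {T} …(+1); under {E} F still reaches {J,R,T,W} ∋ J.
size 2: {E,R}, {E,T}, {E,W} …(+3); under {E,R} F still reaches {J,T,W} ∋ J.
F↔J cannot be blocked by any observed set — no back-door set.

F→J: no observed back-door set.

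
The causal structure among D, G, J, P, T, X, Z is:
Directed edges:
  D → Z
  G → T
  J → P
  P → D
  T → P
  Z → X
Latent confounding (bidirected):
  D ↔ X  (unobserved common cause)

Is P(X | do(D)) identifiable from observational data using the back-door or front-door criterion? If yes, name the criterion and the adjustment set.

desc(D)\{D}={X,Z}; candidates ⊆ {G,J,P,T}.
D↔X: latent back-door arc(s) into D.
size 0: {}; under {} D still reaches {G,J,P,T,X} ∋ X.
size 1: {G}, {J}, {P} …(+1); under {G} D still reaches {J,P,T,X} ∋ X.
size 2: {G,J}, {G,P}, {G,T} …(+3); under {G,J} D still reaches {P,T,X} ∋ X.
D↔X cannot be blocked by any observed set — no back-door set.
{Z}: (i) intercepts every directed D→X path; (ii) no back-door D→{Z}; (iii) {D} blocks every back-door {Z}→X. Front-door holds.
P(X|do(D)) = Σ_{Z} P(Z|D) Σ_{D'} P(X|Z,D')P(D').

P(X|do(D)): frontdoor, adjust for {Z}.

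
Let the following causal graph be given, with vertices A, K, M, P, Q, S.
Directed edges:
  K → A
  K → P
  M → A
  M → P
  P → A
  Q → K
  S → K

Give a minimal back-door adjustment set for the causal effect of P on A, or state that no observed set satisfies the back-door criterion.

P→A: minimal back-door set {K, M}.

desc(P)\{P}={A}; candidates ⊆ {K,M,Q,S}.
size 0: {}; under {} P still reaches {A,K,M,Q,S} ∋ A.
size 1: {K}, {M}, {Q} …(+1); under {K} P still reaches {A,M} ∋ A.
{K,M}: P⊥A given {K,M} in G with P→· removed — back-door holds.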